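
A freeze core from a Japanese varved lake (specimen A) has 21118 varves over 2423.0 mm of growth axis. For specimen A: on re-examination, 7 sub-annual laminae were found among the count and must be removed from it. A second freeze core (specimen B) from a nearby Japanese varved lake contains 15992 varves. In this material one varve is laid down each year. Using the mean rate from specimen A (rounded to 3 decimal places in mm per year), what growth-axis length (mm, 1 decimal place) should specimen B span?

1839.1 mm

Specimen A: true varve count = 21118 − 7 = 21111.
A: Extension rate ≈ 2423.0 / 21111 = 0.115 mm/year.
Length of B = 0.115 × 15992 = 1839.1 mm.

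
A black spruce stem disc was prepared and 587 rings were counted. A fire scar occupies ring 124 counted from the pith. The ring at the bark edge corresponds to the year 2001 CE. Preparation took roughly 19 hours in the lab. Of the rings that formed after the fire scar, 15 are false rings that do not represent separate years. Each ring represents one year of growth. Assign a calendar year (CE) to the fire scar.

Between ring 124 and the bark edge there are 587 − 124 = 463 rings.
Removing the 15 false rings leaves 463 − 15 = 448 true rings beyond the fire scar.
The ring at the bark edge is 2001 CE, so the fire scar dates to 2001 − 448 = 1553 CE.

1553 CE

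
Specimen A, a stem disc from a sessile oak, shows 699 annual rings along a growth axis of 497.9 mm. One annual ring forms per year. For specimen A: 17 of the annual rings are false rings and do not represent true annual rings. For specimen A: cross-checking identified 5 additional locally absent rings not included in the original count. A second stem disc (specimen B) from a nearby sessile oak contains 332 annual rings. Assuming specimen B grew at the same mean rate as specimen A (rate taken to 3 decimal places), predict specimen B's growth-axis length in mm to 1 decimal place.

240.7 mm

Specimen A: adjusted count: 699 − 17 + 5 = 687 annual rings.
A: Extension rate ≈ 497.9 / 687 = 0.725 mm/yr.
B's length ≈ 0.725 × 332 = 240.7 mm.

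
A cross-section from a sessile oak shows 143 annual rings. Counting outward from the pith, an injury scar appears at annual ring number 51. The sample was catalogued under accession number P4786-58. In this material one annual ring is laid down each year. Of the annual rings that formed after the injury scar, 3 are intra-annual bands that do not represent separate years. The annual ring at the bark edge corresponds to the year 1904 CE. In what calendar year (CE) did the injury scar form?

1815 CE

143 − 51 = 92 annual rings lie beyond the injury scar toward the bark edge.
92 − 3 false = 89 true annual rings after the injury scar.
1904 − 89 = 1815 CE.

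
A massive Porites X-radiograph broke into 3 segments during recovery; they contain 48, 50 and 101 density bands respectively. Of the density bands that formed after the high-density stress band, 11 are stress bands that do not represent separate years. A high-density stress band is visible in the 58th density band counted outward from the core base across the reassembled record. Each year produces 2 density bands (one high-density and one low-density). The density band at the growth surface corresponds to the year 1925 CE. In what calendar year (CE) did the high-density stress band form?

Total density bands = 48 + 50 + 101 = 199.
Between density band 58 and the growth surface there are 199 − 58 = 141 density bands.
Removing the 11 false density bands leaves 141 − 11 = 130 true density bands beyond the high-density stress band.
Dividing by 2 density bands per year: 130 / 2 = 65 years.
The density band at the growth surface is 1925 CE, so the high-density stress band dates to 1925 − 65 = 1860 CE.

1860 CE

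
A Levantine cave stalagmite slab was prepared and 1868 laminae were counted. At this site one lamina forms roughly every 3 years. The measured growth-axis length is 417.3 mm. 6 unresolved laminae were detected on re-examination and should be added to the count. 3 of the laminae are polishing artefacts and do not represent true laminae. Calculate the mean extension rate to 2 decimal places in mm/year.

0.07 mm/year

After corrections the count is 1868 − 3 + 6 = 1871 laminae.
Multiplying by 3 years per lamina: 1871 × 3 = 5613 years.
Mean rate = 417.3 mm / 5613 years ≈ 0.07 mm/year.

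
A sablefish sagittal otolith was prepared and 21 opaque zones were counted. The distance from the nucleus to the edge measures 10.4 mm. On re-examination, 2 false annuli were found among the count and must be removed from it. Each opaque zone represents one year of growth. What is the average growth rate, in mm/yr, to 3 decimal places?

0.547 mm/yr

Adjusted count: 21 − 2 = 19 opaque zones.
Extension rate ≈ 10.4 / 19 = 0.547 mm/yr.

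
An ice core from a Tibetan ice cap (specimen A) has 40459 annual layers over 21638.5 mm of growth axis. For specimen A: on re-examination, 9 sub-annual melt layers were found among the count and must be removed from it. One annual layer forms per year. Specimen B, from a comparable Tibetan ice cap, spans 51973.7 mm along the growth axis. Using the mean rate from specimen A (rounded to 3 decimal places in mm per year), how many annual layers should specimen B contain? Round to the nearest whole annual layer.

97147 annual layers

Specimen A: adjusted count: 40459 − 9 = 40450 annual layers.
A: 21638.5 mm over 40450 years gives 21638.5 / 40450 ≈ 0.535 mm/yr.
Specimen B: 51973.7 mm / 0.535 mm per year = 97147.10 years ≈ 97147 annual layers.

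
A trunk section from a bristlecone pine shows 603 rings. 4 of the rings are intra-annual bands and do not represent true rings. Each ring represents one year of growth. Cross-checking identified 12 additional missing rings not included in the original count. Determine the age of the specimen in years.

611 years

After corrections the count is 603 − 4 + 12 = 611 rings.
One ring per year makes the duration 611 years.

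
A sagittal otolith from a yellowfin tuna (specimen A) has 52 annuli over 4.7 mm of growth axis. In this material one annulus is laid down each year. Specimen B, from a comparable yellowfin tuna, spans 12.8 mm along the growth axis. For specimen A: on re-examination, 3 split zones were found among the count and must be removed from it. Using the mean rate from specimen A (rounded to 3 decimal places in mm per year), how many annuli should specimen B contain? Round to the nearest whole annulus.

Specimen A: true annulus count = 52 − 3 = 49.
A: 4.7 mm over 49 years gives 4.7 / 49 ≈ 0.096 mm per year.
B spans 12.8 / 0.096 = 133.33 years ≈ 133 annuli.

133 annuli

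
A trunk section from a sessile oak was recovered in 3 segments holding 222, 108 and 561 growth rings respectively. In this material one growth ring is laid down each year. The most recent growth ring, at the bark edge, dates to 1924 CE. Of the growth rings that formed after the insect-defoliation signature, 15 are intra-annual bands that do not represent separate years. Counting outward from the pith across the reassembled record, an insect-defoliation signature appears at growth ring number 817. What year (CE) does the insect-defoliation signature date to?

Total growth rings = 222 + 108 + 561 = 891.
Between growth ring 817 and the bark edge there are 891 − 817 = 74 growth rings.
74 − 15 false = 59 true growth rings after the insect-defoliation signature.
The growth ring at the bark edge is 1924 CE, so the insect-defoliation signature dates to 1924 − 59 = 1865 CE.

1865 CE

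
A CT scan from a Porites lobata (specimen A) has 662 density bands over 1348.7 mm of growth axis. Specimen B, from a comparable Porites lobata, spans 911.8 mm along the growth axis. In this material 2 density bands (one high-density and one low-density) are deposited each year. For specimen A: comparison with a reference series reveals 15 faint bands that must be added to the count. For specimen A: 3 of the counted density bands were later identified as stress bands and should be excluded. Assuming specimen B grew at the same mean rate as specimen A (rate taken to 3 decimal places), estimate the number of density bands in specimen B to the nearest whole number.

456 density bands

Specimen A: true density band count = 662 − 3 + 15 = 674.
Specimen A: 674 density bands at 2 per year is 674 / 2 = 337 years.
A: Extension rate ≈ 1348.7 / 337 = 4.002 mm/year.
For B, 911.8 / 4.002 = 227.84 years; at 2 density bands per year that is 227.84 × 2 ≈ 456 density bands.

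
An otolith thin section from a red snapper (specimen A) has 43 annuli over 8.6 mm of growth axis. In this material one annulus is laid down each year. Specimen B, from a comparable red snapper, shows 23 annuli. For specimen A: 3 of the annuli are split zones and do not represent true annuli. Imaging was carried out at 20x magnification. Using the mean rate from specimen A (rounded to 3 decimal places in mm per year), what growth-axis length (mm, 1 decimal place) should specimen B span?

Specimen A: adjusted count: 43 − 3 = 40 annuli.
A: Mean rate = 8.6 mm / 40 years ≈ 0.215 mm/year.
Length of B = 0.215 × 23 = 4.9 mm.

4.9 mm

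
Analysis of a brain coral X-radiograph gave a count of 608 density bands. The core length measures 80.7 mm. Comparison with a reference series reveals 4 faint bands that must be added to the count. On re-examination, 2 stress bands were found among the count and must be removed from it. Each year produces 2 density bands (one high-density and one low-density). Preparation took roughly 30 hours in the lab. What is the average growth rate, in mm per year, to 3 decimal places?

0.265 mm per year

After corrections the count is 608 − 2 + 4 = 610 density bands.
Dividing by 2 density bands per year: 610 / 2 = 305 years.
Mean rate = 80.7 mm / 305 years ≈ 0.265 mm per year.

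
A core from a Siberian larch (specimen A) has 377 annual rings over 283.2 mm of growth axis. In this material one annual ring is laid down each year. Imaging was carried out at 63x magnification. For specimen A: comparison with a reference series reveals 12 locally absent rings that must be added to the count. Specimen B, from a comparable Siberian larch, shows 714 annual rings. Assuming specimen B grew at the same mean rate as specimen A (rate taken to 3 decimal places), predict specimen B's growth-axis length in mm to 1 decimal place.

519.8 mm

Specimen A: true annual ring count = 377 + 12 = 389.
A: 283.2 mm over 389 years gives 283.2 / 389 ≈ 0.728 mm/year.
B's length ≈ 0.728 × 714 = 519.8 mm.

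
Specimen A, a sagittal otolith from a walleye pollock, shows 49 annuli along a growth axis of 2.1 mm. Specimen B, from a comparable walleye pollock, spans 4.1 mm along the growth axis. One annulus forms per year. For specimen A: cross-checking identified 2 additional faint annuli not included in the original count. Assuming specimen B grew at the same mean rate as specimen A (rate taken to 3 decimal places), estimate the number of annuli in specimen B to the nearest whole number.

Specimen A: correcting the raw count gives 49 + 2 = 51 true annuli.
A: Extension rate ≈ 2.1 / 51 = 0.041 mm per year.
B spans 4.1 / 0.041 = 100.00 years ≈ 100 annuli.

100 annuli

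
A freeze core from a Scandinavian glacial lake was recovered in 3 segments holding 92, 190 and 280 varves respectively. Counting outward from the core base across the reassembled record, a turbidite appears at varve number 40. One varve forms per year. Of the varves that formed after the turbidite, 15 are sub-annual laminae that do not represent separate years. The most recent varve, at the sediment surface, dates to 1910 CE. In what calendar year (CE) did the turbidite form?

1403 CE

Total varves = 92 + 190 + 280 = 562.
The turbidite sits at varve 40 from the core base, so 562 − 40 = 522 varves formed after it.
Excluding 15 false varves: 522 − 15 = 507.
1910 − 507 = 1403 CE.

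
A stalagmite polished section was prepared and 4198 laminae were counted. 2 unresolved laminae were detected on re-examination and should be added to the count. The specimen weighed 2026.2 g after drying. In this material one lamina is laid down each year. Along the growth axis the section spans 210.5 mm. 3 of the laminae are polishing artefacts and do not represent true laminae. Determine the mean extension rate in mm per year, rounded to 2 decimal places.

0.05 mm per year

Adjusted count: 4198 − 3 + 2 = 4197 laminae.
Extension rate ≈ 210.5 / 4197 = 0.05 mm per year.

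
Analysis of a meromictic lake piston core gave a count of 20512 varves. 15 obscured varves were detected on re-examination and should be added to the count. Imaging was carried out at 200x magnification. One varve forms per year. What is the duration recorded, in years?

After corrections the count is 20512 + 15 = 20527 varves.
One varve per year makes the duration 20527 years.

20527 years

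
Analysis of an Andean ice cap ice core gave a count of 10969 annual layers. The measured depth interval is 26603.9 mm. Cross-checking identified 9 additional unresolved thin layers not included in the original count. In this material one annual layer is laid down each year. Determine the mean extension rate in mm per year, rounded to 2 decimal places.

Adjusted count: 10969 + 9 = 10978 annual layers.
Mean rate = 26603.9 mm / 10978 years ≈ 2.42 mm per year.

2.42 mm per year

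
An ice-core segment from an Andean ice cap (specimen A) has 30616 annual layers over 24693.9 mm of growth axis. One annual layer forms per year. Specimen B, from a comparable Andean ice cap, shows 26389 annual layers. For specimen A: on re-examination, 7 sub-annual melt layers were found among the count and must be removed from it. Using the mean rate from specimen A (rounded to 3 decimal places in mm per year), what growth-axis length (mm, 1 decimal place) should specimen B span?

Specimen A: correcting the raw count gives 30616 − 7 = 30609 true annual layers.
A: 24693.9 mm over 30609 years gives 24693.9 / 30609 ≈ 0.807 mm per year.
Length of B = 0.807 × 26389 = 21295.9 mm.

21295.9 mm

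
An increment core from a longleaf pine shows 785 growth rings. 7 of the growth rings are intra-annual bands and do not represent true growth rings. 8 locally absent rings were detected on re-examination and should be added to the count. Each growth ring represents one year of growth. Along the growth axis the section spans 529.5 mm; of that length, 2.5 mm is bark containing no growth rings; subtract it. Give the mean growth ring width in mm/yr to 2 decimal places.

Correcting the raw count gives 785 − 7 + 8 = 786 true growth rings.
Net length = 529.5 − 2.5 = 527.0 mm.
Mean rate = 527.0 mm / 786 years ≈ 0.67 mm/yr.

0.67 mm/yr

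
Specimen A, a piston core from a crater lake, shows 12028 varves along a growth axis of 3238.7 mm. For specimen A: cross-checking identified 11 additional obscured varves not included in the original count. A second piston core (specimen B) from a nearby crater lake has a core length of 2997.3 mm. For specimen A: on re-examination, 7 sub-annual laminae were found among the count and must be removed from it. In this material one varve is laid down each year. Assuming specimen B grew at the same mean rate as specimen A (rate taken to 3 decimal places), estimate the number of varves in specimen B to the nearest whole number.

Specimen A: correcting the raw count gives 12028 − 7 + 11 = 12032 true varves.
A: 3238.7 mm over 12032 years gives 3238.7 / 12032 ≈ 0.269 mm/yr.
Specimen B: 2997.3 mm / 0.269 mm per year = 11142.38 years ≈ 11142 varves.

11142 varves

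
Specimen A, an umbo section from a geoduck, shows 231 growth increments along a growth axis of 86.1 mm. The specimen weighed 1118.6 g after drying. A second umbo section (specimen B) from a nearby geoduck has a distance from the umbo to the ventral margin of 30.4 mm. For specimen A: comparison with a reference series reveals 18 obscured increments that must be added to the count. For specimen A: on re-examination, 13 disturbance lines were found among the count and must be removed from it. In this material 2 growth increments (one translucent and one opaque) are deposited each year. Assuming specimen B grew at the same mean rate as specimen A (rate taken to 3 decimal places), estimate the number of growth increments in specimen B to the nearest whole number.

83 growth increments

Specimen A: adjusted count: 231 − 13 + 18 = 236 growth increments.
Specimen A: 236 growth increments at 2 per year is 236 / 2 = 118 years.
A: 86.1 mm over 118 years gives 86.1 / 118 ≈ 0.730 mm/yr.
For B, 30.4 / 0.730 = 41.64 years; at 2 growth increments per year that is 41.64 × 2 ≈ 83 growth increments.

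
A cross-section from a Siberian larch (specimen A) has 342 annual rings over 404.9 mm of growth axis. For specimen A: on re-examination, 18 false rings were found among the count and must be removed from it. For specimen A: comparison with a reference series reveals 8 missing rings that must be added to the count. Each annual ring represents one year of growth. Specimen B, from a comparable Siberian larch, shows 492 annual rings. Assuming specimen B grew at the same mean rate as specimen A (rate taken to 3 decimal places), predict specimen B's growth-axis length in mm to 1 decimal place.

Specimen A: true annual ring count = 342 − 18 + 8 = 332.
A: 404.9 mm over 332 years gives 404.9 / 332 ≈ 1.220 mm per year.
B's length ≈ 1.220 × 492 = 600.2 mm.

600.2 mm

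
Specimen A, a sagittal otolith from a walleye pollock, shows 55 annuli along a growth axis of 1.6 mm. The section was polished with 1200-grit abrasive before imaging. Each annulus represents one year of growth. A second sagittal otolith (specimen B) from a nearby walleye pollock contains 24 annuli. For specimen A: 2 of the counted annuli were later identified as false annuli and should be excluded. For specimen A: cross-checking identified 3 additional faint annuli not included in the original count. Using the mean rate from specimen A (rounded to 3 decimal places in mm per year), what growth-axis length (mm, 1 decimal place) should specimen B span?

0.7 mm

Specimen A: true annulus count = 55 − 2 + 3 = 56.
A: Mean rate = 1.6 mm / 56 years ≈ 0.029 mm/yr.
B's length ≈ 0.029 × 24 = 0.7 mm.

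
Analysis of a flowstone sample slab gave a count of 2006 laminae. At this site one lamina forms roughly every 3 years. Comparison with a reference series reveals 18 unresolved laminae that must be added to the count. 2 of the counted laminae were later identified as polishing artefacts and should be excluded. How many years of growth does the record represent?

True lamina count = 2006 − 2 + 18 = 2022.
2022 laminae at 3 years each span 2022 × 3 = 6066 years.

6066 yr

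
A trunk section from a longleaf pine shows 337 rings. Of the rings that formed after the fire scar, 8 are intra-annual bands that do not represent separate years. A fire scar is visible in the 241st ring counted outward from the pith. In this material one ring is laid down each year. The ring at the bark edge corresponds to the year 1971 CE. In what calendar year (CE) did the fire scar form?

1883 CE

The fire scar sits at ring 241 from the pith, so 337 − 241 = 96 rings formed after it.
96 − 8 false = 88 true rings after the fire scar.
The ring at the bark edge is 1971 CE, so the fire scar dates to 1971 − 88 = 1883 CE.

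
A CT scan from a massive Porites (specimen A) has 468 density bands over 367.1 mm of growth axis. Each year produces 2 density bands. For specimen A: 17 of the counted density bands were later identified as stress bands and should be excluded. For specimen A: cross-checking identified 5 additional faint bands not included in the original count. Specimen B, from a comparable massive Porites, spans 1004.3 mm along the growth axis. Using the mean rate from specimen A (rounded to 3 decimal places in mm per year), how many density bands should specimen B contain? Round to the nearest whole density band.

1248 density bands

Specimen A: true density band count = 468 − 17 + 5 = 456.
Specimen A: with 2 density bands per year, 456 / 2 = 228 years.
A: Mean rate = 367.1 mm / 228 years ≈ 1.610 mm/yr.
Specimen B: 1004.3 mm / 1.610 mm per year = 623.79 years; at 2 density bands per year that is 623.79 × 2 ≈ 1248 density bands.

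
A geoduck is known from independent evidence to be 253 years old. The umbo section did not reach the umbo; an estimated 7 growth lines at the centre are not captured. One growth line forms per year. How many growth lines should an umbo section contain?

At one growth line per year, 253 years correspond to 253 growth lines.
Subtracting the 7 growth lines not captured gives 253 − 7 = 246 growth lines in the record.

246 growth lines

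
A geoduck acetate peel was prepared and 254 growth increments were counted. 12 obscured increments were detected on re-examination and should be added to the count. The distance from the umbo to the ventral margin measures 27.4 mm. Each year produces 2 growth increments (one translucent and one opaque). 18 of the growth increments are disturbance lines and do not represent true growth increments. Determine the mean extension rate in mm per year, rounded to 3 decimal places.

0.221 mm per year

Adjusted count: 254 − 18 + 12 = 248 growth increments.
Dividing by 2 growth increments per year: 248 / 2 = 124 years.
Mean rate = 27.4 mm / 124 years ≈ 0.221 mm per year.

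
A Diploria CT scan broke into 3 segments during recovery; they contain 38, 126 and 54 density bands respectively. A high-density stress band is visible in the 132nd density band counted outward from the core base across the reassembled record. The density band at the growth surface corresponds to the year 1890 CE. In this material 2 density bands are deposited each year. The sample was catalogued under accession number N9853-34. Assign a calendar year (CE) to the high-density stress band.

1847 CE

Total density bands = 38 + 126 + 54 = 218.
218 − 132 = 86 density bands lie beyond the high-density stress band toward the growth surface.
86 density bands at 2 per year is 86 / 2 = 43 years.
The density band at the growth surface is 1890 CE, so the high-density stress band dates to 1890 − 43 = 1847 CE.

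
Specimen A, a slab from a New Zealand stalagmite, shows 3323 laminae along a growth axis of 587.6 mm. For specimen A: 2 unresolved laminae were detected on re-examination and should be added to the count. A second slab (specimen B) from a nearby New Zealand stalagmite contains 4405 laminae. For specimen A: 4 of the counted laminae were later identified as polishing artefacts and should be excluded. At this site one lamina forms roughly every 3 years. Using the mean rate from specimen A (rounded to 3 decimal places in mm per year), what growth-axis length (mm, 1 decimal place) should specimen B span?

779.7 mm

Specimen A: adjusted count: 3323 − 4 + 2 = 3321 laminae.
Specimen A: at 3 years per lamina, 3321 × 3 = 9963 years.
A: Extension rate ≈ 587.6 / 9963 = 0.059 mm per year.
Specimen B: 4405 laminae at 3 years each span 4405 × 3 = 13215 years. B's length ≈ 0.059 × 13215 = 779.7 mm.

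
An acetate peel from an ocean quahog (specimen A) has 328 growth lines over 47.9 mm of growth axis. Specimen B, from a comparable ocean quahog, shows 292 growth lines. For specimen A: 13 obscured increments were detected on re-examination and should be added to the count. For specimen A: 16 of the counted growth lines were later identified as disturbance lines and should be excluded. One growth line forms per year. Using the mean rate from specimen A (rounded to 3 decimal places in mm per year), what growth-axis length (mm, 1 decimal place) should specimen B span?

Specimen A: adjusted count: 328 − 16 + 13 = 325 growth lines.
A: Extension rate ≈ 47.9 / 325 = 0.147 mm/yr.
B's length ≈ 0.147 × 292 = 42.9 mm.

42.9 mm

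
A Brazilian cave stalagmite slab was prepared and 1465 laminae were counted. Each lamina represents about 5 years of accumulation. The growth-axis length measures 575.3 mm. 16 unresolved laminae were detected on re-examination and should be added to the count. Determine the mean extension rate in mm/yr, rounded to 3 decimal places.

After corrections the count is 1465 + 16 = 1481 laminae.
At 5 years per lamina, 1481 × 5 = 7405 years.
575.3 mm over 7405 years gives 575.3 / 7405 ≈ 0.078 mm/yr.

0.078 mm/yr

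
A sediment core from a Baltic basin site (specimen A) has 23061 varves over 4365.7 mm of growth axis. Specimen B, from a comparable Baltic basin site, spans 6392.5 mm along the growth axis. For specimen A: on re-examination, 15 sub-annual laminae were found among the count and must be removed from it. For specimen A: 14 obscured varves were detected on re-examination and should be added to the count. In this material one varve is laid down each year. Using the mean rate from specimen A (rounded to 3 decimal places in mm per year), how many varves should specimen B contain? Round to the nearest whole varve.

Specimen A: adjusted count: 23061 − 15 + 14 = 23060 varves.
A: Mean rate = 4365.7 mm / 23060 years ≈ 0.189 mm/year.
For B, 6392.5 / 0.189 = 33822.75 years ≈ 33823 varves.

33823 varves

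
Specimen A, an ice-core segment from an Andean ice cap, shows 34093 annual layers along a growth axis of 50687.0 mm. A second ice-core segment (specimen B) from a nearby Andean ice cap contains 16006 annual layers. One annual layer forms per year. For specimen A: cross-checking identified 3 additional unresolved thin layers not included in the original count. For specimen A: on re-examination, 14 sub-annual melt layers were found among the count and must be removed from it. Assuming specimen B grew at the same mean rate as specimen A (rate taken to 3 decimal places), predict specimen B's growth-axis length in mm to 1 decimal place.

23800.9 mm

Specimen A: true annual layer count = 34093 − 14 + 3 = 34082.
A: 50687.0 mm over 34082 years gives 50687.0 / 34082 ≈ 1.487 mm/yr.
For B, 1.487 mm/year × 16006 years = 23800.9 mm.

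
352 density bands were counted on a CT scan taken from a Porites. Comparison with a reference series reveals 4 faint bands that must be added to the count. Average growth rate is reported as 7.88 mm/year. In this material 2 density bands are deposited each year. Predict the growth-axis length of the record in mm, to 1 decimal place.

1402.6 mm

After corrections the count is 352 + 4 = 356 density bands.
356 density bands at 2 per year is 356 / 2 = 178 years.
Length ≈ 7.88 × 178 = 1402.6 mm.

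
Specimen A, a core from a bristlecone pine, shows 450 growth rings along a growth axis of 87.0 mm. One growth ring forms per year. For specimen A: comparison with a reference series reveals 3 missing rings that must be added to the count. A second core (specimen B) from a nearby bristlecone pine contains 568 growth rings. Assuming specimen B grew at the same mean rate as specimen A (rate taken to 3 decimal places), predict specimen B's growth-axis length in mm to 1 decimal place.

Specimen A: after corrections the count is 450 + 3 = 453 growth rings.
A: Mean rate = 87.0 mm / 453 years ≈ 0.192 mm/year.
Length of B = 0.192 × 568 = 109.1 mm.

109.1 mm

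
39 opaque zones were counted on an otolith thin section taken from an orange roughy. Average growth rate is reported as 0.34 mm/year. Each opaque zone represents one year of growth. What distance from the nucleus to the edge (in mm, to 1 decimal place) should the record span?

13.3 mm

39 years of growth are recorded.
Predicted length = 0.34 mm/year × 39 years = 13.3 mm.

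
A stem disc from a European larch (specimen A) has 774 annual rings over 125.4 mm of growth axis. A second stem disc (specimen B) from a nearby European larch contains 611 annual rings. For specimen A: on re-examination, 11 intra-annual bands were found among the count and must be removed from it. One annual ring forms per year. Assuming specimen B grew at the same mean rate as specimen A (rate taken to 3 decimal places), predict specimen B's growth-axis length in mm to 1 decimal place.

Specimen A: true annual ring count = 774 − 11 = 763.
A: 125.4 mm over 763 years gives 125.4 / 763 ≈ 0.164 mm/year.
B's length ≈ 0.164 × 611 = 100.2 mm.

100.2 mm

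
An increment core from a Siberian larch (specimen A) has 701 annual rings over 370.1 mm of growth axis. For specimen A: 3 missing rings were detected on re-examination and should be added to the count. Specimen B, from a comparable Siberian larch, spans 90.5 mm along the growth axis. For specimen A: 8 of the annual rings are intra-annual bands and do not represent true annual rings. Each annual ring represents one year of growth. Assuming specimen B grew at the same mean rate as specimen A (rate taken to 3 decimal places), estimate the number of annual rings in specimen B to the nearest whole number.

170 annual rings

Specimen A: after corrections the count is 701 − 8 + 3 = 696 annual rings.
A: Extension rate ≈ 370.1 / 696 = 0.532 mm/yr.
Specimen B: 90.5 mm / 0.532 mm per year = 170.11 years ≈ 170 annual rings.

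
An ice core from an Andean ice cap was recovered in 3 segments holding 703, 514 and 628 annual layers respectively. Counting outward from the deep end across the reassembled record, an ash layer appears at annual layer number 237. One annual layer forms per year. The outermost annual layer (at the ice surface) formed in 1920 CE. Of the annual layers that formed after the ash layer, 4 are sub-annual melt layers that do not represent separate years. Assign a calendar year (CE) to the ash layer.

316 CE

Total annual layers = 703 + 514 + 628 = 1845.
Between annual layer 237 and the ice surface there are 1845 − 237 = 1608 annual layers.
Removing the 4 false annual layers leaves 1608 − 4 = 1604 true annual layers beyond the ash layer.
The annual layer at the ice surface is 1920 CE, so the ash layer dates to 1920 − 1604 = 316 CE.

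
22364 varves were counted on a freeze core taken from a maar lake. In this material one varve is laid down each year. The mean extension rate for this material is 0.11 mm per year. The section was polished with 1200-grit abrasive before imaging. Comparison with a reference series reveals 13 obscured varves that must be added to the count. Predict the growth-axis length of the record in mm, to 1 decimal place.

True varve count = 22364 + 13 = 22377.
Predicted length = 0.11 mm/year × 22377 years = 2461.5 mm.

2461.5 mm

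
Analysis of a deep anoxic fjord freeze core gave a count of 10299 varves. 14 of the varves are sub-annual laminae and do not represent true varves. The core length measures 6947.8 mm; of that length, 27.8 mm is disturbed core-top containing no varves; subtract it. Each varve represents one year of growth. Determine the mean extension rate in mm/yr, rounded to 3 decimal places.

0.673 mm/yr

Adjusted count: 10299 − 14 = 10285 varves.
The growth record spans 6947.8 − 27.8 = 6920.0 mm.
6920.0 mm over 10285 years gives 6920.0 / 10285 ≈ 0.673 mm/yr.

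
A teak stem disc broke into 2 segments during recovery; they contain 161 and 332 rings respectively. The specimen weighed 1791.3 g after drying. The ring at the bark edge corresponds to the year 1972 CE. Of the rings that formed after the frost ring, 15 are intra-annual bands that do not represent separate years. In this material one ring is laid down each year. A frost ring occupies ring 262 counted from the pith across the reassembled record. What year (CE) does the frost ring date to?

Total rings = 161 + 332 = 493.
The frost ring sits at ring 262 from the pith, so 493 − 262 = 231 rings formed after it.
Removing the 15 false rings leaves 231 − 15 = 216 true rings beyond the frost ring.
1972 − 216 = 1756 CE.

1756 CE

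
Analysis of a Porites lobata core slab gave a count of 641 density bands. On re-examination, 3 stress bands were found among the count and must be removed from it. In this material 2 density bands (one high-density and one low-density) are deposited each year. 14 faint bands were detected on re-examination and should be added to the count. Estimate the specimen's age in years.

True density band count = 641 − 3 + 14 = 652.
Dividing by 2 density bands per year: 652 / 2 = 326 years.

326 years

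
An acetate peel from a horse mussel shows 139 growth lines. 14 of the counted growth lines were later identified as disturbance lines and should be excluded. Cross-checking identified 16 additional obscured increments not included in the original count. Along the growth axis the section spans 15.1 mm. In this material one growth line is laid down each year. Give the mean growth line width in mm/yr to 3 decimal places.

Correcting the raw count gives 139 − 14 + 16 = 141 true growth lines.
Extension rate ≈ 15.1 / 141 = 0.107 mm/yr.

0.107 mm/yr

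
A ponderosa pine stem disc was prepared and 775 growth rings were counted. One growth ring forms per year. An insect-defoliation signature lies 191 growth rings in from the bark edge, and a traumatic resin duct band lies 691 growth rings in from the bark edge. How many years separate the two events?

The two markers are separated by 691 − 191 = 500 growth rings.
One growth ring per year makes the interval 500 years.

500 years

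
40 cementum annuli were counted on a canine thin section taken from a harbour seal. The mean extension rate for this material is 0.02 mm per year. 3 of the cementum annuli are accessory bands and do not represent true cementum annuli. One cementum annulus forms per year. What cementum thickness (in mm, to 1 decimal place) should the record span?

0.7 mm

True cementum annulus count = 40 − 3 = 37.
37 years at 0.02 mm/year gives 0.02 × 37 = 0.7 mm.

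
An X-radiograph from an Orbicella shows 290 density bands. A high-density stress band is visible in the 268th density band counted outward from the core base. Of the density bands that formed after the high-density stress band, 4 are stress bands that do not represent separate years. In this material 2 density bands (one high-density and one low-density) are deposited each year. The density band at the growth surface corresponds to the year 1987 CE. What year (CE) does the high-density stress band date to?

The high-density stress band sits at density band 268 from the core base, so 290 − 268 = 22 density bands formed after it.
Excluding 4 false density bands: 22 − 4 = 18.
Dividing by 2 density bands per year: 18 / 2 = 9 years.
The density band at the growth surface is 1987 CE, so the high-density stress band dates to 1987 − 9 = 1978 CE.

1978 CE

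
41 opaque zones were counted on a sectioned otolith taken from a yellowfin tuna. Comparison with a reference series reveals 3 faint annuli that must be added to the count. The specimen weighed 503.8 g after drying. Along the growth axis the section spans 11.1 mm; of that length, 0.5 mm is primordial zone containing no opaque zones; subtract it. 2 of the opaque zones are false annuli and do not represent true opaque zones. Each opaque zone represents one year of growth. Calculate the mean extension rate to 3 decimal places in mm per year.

True opaque zone count = 41 − 2 + 3 = 42.
The growth record spans 11.1 − 0.5 = 10.6 mm.
10.6 mm over 42 years gives 10.6 / 42 ≈ 0.252 mm per year.

0.252 mm per year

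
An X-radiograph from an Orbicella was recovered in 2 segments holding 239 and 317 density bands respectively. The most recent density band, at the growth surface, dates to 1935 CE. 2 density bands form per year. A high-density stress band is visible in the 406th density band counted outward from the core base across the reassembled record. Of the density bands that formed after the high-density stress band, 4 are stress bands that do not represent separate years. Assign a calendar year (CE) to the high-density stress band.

Total density bands = 239 + 317 = 556.
556 − 406 = 150 density bands lie beyond the high-density stress band toward the growth surface.
Excluding 4 false density bands: 150 − 4 = 146.
Dividing by 2 density bands per year: 146 / 2 = 73 years.
The density band at the growth surface is 1935 CE, so the high-density stress band dates to 1935 − 73 = 1862 CE.

1862 CE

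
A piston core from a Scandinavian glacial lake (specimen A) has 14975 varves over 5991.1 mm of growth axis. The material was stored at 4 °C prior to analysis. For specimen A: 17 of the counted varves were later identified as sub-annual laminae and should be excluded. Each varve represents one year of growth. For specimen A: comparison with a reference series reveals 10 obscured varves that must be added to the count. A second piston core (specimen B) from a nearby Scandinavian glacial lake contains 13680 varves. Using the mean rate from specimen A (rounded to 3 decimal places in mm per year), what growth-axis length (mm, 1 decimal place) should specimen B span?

5472.0 mm

Specimen A: true varve count = 14975 − 17 + 10 = 14968.
A: Extension rate ≈ 5991.1 / 14968 = 0.400 mm/yr.
For B, 0.400 mm/year × 13680 years = 5472.0 mm.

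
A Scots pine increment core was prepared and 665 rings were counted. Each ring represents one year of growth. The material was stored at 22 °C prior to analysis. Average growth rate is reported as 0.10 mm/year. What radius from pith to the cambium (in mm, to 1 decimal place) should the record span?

66.5 mm

665 years of growth are recorded.
Length ≈ 0.10 × 665 = 66.5 mm.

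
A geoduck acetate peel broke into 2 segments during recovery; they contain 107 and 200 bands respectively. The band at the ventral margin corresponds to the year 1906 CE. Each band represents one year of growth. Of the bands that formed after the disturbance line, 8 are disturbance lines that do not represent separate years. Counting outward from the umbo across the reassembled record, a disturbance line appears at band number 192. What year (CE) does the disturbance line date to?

Total bands = 107 + 200 = 307.
307 − 192 = 115 bands lie beyond the disturbance line toward the ventral margin.
Excluding 8 false bands: 115 − 8 = 107.
Counting back 107 years from 1906 CE places the disturbance line in 1906 − 107 = 1799 CE.

1799 CE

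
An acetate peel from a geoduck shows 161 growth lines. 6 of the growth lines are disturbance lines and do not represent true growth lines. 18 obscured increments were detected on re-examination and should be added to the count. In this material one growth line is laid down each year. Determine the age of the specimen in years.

173 years

Correcting the raw count gives 161 − 6 + 18 = 173 true growth lines.
One growth line per year makes the duration 173 years.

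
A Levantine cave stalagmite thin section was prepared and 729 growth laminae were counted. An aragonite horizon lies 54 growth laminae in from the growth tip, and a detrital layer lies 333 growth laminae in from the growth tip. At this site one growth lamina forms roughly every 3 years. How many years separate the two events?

333 − 54 = 279 growth laminae lie between the two events.
Multiplying by 3 years per growth lamina: 279 × 3 = 837 years.

837 yr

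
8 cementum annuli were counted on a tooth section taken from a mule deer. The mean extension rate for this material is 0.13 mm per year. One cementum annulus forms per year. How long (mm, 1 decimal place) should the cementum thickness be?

The record spans 8 years at 0.13 mm per year.
Predicted length = 0.13 mm/year × 8 years = 1.0 mm.

1.0 mm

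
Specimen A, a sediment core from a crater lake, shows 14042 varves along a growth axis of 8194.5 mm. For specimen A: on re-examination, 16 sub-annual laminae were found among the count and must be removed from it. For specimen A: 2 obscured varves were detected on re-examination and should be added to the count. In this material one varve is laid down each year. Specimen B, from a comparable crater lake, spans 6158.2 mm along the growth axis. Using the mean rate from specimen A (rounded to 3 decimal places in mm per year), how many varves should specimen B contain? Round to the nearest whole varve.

Specimen A: adjusted count: 14042 − 16 + 2 = 14028 varves.
A: Extension rate ≈ 8194.5 / 14028 = 0.584 mm/year.
Specimen B: 6158.2 mm / 0.584 mm per year = 10544.86 years ≈ 10545 varves.

10545 varves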